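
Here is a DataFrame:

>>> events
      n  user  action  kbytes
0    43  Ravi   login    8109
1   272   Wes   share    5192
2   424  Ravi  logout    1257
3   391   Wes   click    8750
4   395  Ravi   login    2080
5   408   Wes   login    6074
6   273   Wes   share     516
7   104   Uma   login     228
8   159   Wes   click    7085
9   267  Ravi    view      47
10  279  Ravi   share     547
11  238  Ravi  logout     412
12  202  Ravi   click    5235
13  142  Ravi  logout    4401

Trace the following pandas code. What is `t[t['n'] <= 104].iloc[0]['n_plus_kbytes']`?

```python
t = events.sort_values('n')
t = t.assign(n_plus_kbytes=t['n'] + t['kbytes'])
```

8152

sort by n:
      n  user  action  kbytes
0    43  Ravi   login    8109
7   104   Uma   login     228
13  142  Ravi  logout    4401
8   159   Wes   click    7085
12  202  Ravi   click    5235
11  238  Ravi  logout     412
9   267  Ravi    view      47
1   272   Wes   share    5192
6   273   Wes   share     516
10  279  Ravi   share     547
3   391   Wes   click    8750
4   395  Ravi   login    2080
5   408   Wes   login    6074
2   424  Ravi  logout    1257
add column n_plus_kbytes = t['n'] + t['kbytes']:
      n  user  action  kbytes  n_plus_kbytes
0    43  Ravi   login    8109           8152
7   104   Uma   login     228            332
13  142  Ravi  logout    4401           4543
8   159   Wes   click    7085           7244
12  202  Ravi   click    5235           5437
11  238  Ravi  logout     412            650
9   267  Ravi    view      47            314
1   272   Wes   share    5192           5464
6   273   Wes   share     516            789
10  279  Ravi   share     547            826
3   391   Wes   click    8750           9141
4   395  Ravi   login    2080           2475
5   408   Wes   login    6074           6482
2   424  Ravi  logout    1257           1681
filter rows where n <= 104:
     n  user action  kbytes  n_plus_kbytes
0   43  Ravi  login    8109           8152
7  104   Uma  login     228            332
Then the value at position 0, column 'n_plus_kbytes': 8152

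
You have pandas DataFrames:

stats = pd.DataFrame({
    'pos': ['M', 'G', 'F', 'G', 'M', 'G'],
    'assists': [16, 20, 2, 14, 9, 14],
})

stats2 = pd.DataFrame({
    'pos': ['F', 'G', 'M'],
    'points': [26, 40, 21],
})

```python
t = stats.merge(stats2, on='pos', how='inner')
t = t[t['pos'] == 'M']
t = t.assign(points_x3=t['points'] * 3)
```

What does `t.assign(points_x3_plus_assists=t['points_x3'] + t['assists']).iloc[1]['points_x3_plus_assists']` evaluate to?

72

merge on 'pos' (how='inner') → 6 rows:
  pos  assists  points
0   M       16      21
1   G       20      40
2   F        2      26
3   G       14      40
4   M        9      21
5   G       14      40
filter rows where pos == 'M':
  pos  assists  points
0   M       16      21
4   M        9      21
add column points_x3 = t['points'] * 3:
  pos  assists  points  points_x3
0   M       16      21         63
4   M        9      21         63
add column points_x3_plus_assists = t['points_x3'] + t['assists']:
  pos  assists  points  points_x3  points_x3_plus_assists
0   M       16      21         63                      79
4   M        9      21         63                      72
Reading off the value at position 1, column 'points_x3_plus_assists', we get 72.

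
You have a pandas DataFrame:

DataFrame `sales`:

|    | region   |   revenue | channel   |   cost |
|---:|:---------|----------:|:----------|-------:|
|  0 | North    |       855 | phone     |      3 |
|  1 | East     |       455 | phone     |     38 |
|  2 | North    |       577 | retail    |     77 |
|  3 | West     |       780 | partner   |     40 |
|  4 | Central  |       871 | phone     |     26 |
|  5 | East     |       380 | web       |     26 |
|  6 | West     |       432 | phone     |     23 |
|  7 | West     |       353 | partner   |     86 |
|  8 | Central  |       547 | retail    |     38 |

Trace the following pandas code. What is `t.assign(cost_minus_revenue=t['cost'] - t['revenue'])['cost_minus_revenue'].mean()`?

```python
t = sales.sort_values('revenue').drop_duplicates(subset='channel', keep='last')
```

-609.75

sort by revenue:
    region  revenue  channel  cost
7     West      353  partner    86
5     East      380      web    26
6     West      432    phone    23
1     East      455    phone    38
8  Central      547   retail    38
2    North      577   retail    77
3     West      780  partner    40
0    North      855    phone     3
4  Central      871    phone    26
drop duplicate channel (keep=last):
    region  revenue  channel  cost
5     East      380      web    26
2    North      577   retail    77
3     West      780  partner    40
4  Central      871    phone    26
add column cost_minus_revenue = t['cost'] - t['revenue']:
    region  revenue  channel  cost  cost_minus_revenue
5     East      380      web    26                -354
2    North      577   retail    77                -500
3     West      780  partner    40                -740
4  Central      871    phone    26                -845
Hence -609.75.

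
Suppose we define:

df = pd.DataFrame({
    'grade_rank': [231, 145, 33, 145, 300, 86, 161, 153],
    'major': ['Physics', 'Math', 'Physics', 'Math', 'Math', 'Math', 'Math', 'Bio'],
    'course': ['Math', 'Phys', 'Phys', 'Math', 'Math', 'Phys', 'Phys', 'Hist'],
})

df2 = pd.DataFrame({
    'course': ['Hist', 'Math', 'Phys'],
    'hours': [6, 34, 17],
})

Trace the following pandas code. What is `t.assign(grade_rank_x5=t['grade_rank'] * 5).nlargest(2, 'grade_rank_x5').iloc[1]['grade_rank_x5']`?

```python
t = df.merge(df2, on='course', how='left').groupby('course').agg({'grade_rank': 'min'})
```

merge on 'course' (how='left') → 8 rows:
   grade_rank    major course  hours
0         231  Physics   Math     34
1         145     Math   Phys     17
2          33  Physics   Phys     17
3         145     Math   Math     34
4         300     Math   Math     34
5          86     Math   Phys     17
6         161     Math   Phys     17
7         153      Bio   Hist      6
group by course, min of grade_rank:
        grade_rank
course            
Hist           153
Math           145
Phys            33
add column grade_rank_x5 = t['grade_rank'] * 5:
        grade_rank  grade_rank_x5
course                           
Hist           153            765
Math           145            725
Phys            33            165
take 2 rows with largest grade_rank_x5:
        grade_rank  grade_rank_x5
course                           
Hist           153            765
Math           145            725
So iloc[1]['grade_rank_x5'] = 725.

725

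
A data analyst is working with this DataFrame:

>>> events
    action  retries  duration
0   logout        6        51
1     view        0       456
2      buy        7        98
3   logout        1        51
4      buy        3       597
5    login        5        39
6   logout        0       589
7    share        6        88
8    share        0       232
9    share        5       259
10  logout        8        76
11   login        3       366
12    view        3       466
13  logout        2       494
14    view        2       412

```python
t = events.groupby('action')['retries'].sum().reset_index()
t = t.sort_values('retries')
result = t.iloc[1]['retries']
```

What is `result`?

group by action, sum of retries:
action
buy       10
login      8
logout    17
share     11
view       5
Name: retries, dtype: int64
reset_index():
   action  retries
0     buy       10
1   login        8
2  logout       17
3   share       11
4    view        5
sort by retries:
   action  retries
4    view        5
1   login        8
0     buy       10
3   share       11
2  logout       17
Reading off the value at position 1, column 'retries', we get 8.

8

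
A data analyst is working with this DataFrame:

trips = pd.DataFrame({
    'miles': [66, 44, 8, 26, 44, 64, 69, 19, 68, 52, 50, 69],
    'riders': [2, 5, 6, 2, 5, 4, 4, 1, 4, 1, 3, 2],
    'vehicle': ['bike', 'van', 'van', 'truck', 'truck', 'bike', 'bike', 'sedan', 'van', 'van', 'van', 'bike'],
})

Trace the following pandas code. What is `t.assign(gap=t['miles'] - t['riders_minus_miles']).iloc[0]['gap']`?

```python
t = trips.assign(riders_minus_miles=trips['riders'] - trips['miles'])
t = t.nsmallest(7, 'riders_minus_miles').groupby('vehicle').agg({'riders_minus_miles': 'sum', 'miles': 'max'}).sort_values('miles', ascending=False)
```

325

add column riders_minus_miles = trips['riders'] - trips['miles']:
    miles  riders vehicle  riders_minus_miles
0      66       2    bike                 -64
1      44       5     van                 -39
2       8       6     van                  -2
3      26       2   truck                 -24
4      44       5   truck                 -39
5      64       4    bike                 -60
6      69       4    bike                 -65
7      19       1   sedan                 -18
8      68       4     van                 -64
9      52       1     van                 -51
10     50       3     van                 -47
11     69       2    bike                 -67
take 7 rows with smallest riders_minus_miles:
    miles  riders vehicle  riders_minus_miles
11     69       2    bike                 -67
6      69       4    bike                 -65
0      66       2    bike                 -64
8      68       4     van                 -64
5      64       4    bike                 -60
9      52       1     van                 -51
10     50       3     van                 -47
group by vehicle: sum(riders_minus_miles), max(miles):
         riders_minus_miles  miles
vehicle                           
bike                   -256     69
van                    -162     68
sort by miles descending:
         riders_minus_miles  miles
vehicle                           
bike                   -256     69
van                    -162     68
add column gap = t['miles'] - t['riders_minus_miles']:
         riders_minus_miles  miles  gap
vehicle                                
bike                   -256     69  325
van                    -162     68  230
value at position 0, column 'gap' → 325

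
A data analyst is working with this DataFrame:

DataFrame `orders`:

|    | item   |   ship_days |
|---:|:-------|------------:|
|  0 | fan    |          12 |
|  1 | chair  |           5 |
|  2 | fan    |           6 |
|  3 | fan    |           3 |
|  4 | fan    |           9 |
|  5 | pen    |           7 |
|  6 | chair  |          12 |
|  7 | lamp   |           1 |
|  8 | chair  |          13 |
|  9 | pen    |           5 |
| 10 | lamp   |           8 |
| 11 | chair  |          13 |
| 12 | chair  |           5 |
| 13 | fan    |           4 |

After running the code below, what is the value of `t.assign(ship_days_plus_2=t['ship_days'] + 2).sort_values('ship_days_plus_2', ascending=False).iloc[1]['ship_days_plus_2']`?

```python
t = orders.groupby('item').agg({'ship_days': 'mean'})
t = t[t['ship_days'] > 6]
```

group by item, mean of ship_days:
       ship_days
item            
chair        9.6
fan          6.8
lamp         4.5
pen          6.0
filter rows where ship_days > 6:
       ship_days
item            
chair        9.6
fan          6.8
add column ship_days_plus_2 = t['ship_days'] + 2:
       ship_days  ship_days_plus_2
item                              
chair        9.6              11.6
fan          6.8               8.8
sort by ship_days_plus_2 descending:
       ship_days  ship_days_plus_2
item                              
chair        9.6              11.6
fan          6.8               8.8

8.8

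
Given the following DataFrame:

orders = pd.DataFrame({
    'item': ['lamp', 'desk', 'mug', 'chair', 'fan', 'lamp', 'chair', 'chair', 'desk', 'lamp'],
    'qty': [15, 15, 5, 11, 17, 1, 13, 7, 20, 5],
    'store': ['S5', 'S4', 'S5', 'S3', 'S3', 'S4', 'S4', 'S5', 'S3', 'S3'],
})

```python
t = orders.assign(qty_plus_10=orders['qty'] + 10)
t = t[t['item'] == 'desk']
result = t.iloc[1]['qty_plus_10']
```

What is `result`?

add column qty_plus_10 = orders['qty'] + 10:
    item  qty store  qty_plus_10
0   lamp   15    S5           25
1   desk   15    S4           25
2    mug    5    S5           15
3  chair   11    S3           21
4    fan   17    S3           27
5   lamp    1    S4           11
6  chair   13    S4           23
7  chair    7    S5           17
8   desk   20    S3           30
9   lamp    5    S3           15
filter rows where item == 'desk':
   item  qty store  qty_plus_10
1  desk   15    S4           25
8  desk   20    S3           30
Reading off the value at position 1, column 'qty_plus_10', we get 30.

30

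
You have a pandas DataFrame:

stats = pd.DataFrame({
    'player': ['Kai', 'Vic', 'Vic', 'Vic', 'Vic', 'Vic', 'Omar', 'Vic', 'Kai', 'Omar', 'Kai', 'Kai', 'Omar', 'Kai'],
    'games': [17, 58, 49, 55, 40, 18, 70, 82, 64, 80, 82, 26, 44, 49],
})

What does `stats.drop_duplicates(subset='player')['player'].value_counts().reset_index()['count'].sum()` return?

drop duplicate player (keep=first):
  player  games
0    Kai     17
1    Vic     58
6   Omar     70
value_counts of player:
player
Kai     1
Vic     1
Omar    1
Name: count, dtype: int64
reset_index():
  player  count
0    Kai      1
1    Vic      1
2   Omar      1
The sum of column 'count' is 3.

3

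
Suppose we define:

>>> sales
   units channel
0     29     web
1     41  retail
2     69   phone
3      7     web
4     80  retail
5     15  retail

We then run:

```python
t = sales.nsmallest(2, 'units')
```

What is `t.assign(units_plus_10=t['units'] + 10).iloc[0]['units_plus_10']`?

17

take 2 rows with smallest units:
   units channel
3      7     web
5     15  retail
add column units_plus_10 = t['units'] + 10:
   units channel  units_plus_10
3      7     web             17
5     15  retail             25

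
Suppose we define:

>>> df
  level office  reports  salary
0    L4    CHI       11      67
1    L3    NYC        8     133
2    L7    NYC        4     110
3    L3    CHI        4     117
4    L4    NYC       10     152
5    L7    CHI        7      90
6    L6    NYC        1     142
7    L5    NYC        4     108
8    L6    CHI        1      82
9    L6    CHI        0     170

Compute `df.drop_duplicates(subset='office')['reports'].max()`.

11

drop duplicate office (keep=first):
  level office  reports  salary
0    L4    CHI       11      67
1    L3    NYC        8     133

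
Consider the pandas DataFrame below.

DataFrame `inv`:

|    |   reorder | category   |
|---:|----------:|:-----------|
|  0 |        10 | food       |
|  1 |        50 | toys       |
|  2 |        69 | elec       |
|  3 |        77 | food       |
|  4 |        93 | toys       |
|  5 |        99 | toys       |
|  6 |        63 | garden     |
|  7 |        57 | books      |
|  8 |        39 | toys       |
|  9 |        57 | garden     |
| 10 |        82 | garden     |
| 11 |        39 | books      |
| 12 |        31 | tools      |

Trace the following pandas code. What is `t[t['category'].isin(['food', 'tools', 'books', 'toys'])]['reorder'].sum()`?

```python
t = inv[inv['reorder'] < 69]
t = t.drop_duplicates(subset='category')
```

148

filter rows where reorder < 69:
    reorder category
0        10     food
1        50     toys
6        63   garden
7        57    books
8        39     toys
9        57   garden
11       39    books
12       31    tools
drop duplicate category (keep=first):
    reorder category
0        10     food
1        50     toys
6        63   garden
7        57    books
12       31    tools
filter rows where category in ['food', 'tools', 'books', 'toys']:
    reorder category
0        10     food
1        50     toys
7        57    books
12       31    tools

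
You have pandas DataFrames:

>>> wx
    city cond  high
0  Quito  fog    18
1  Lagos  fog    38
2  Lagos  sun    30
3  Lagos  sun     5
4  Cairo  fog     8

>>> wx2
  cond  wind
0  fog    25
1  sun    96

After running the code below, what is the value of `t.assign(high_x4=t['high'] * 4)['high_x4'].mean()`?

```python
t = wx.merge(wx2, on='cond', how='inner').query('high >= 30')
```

merge on 'cond' (how='inner') → 5 rows:
    city cond  high  wind
0  Quito  fog    18    25
1  Lagos  fog    38    25
2  Lagos  sun    30    96
3  Lagos  sun     5    96
4  Cairo  fog     8    25
filter rows where high >= 30:
    city cond  high  wind
1  Lagos  fog    38    25
2  Lagos  sun    30    96
add column high_x4 = t['high'] * 4:
    city cond  high  wind  high_x4
1  Lagos  fog    38    25      152
2  Lagos  sun    30    96      120

136.0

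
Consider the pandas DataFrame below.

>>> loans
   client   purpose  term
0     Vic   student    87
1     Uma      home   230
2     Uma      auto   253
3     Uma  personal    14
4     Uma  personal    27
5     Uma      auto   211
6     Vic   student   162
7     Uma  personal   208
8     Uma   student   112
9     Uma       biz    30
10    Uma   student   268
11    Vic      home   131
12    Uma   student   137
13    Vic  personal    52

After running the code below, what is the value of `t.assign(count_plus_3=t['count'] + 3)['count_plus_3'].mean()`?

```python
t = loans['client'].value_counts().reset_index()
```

10.0

value_counts of client:
client
Uma    10
Vic     4
Name: count, dtype: int64
reset_index():
  client  count
0    Uma     10
1    Vic      4
add column count_plus_3 = t['count'] + 3:
  client  count  count_plus_3
0    Uma     10            13
1    Vic      4             7
Hence 10.0.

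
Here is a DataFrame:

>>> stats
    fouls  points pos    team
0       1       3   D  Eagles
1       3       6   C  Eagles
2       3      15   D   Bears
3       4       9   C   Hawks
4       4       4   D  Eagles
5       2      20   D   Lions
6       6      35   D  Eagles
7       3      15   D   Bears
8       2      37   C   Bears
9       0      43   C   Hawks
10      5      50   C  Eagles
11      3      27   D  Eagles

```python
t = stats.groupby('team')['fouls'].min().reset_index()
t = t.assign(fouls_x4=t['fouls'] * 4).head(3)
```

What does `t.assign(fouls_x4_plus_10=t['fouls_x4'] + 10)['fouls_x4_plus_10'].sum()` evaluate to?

group by team, min of fouls:
team
Bears     2
Eagles    1
Hawks     0
Lions     2
Name: fouls, dtype: int64
reset_index():
     team  fouls
0   Bears      2
1  Eagles      1
2   Hawks      0
3   Lions      2
add column fouls_x4 = t['fouls'] * 4:
     team  fouls  fouls_x4
0   Bears      2         8
1  Eagles      1         4
2   Hawks      0         0
3   Lions      2         8
take first 3 rows:
     team  fouls  fouls_x4
0   Bears      2         8
1  Eagles      1         4
2   Hawks      0         0
add column fouls_x4_plus_10 = t['fouls_x4'] + 10:
     team  fouls  fouls_x4  fouls_x4_plus_10
0   Bears      2         8                18
1  Eagles      1         4                14
2   Hawks      0         0                10
Then the sum of column 'fouls_x4_plus_10': 42

42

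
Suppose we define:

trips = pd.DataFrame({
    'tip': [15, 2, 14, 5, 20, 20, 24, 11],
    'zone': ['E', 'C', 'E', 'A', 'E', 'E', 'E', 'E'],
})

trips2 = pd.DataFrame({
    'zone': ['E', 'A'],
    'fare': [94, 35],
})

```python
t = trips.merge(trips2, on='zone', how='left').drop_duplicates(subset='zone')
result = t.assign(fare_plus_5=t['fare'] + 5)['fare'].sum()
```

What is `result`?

129.0

merge on 'zone' (how='left') → 8 rows:
   tip zone  fare
0   15    E  94.0
1    2    C   NaN
2   14    E  94.0
3    5    A  35.0
4   20    E  94.0
5   20    E  94.0
6   24    E  94.0
7   11    E  94.0
drop duplicate zone (keep=first):
   tip zone  fare
0   15    E  94.0
1    2    C   NaN
3    5    A  35.0
add column fare_plus_5 = t['fare'] + 5:
   tip zone  fare  fare_plus_5
0   15    E  94.0         99.0
1    2    C   NaN          NaN
3    5    A  35.0         40.0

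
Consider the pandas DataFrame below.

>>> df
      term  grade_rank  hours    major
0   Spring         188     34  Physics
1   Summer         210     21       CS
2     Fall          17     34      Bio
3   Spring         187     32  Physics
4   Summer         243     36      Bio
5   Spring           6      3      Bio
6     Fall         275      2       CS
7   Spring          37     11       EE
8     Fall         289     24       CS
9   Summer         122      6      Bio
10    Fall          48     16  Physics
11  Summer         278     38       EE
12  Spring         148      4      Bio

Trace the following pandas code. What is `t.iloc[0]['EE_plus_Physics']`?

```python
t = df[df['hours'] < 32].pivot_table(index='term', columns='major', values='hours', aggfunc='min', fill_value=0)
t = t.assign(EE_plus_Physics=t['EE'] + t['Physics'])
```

filter rows where hours < 32:
      term  grade_rank  hours    major
1   Summer         210     21       CS
5   Spring           6      3      Bio
6     Fall         275      2       CS
7   Spring          37     11       EE
8     Fall         289     24       CS
9   Summer         122      6      Bio
10    Fall          48     16  Physics
12  Spring         148      4      Bio
pivot: rows=term, cols=major, min(hours):
major   Bio  CS  EE  Physics
term                        
Fall      0   2   0       16
Spring    3   0  11        0
Summer    6  21   0        0
add column EE_plus_Physics = t['EE'] + t['Physics']:
major   Bio  CS  EE  Physics  EE_plus_Physics
term                                         
Fall      0   2   0       16               16
Spring    3   0  11        0               11
Summer    6  21   0        0                0

16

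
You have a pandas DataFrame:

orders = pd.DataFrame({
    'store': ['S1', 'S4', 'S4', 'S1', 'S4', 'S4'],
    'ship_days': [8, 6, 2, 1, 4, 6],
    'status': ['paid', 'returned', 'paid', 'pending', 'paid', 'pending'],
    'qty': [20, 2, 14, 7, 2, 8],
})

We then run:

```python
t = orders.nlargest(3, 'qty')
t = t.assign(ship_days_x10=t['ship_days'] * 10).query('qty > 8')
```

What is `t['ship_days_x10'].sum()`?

take 3 rows with largest qty:
  store  ship_days   status  qty
0    S1          8     paid   20
2    S4          2     paid   14
5    S4          6  pending    8
add column ship_days_x10 = t['ship_days'] * 10:
  store  ship_days   status  qty  ship_days_x10
0    S1          8     paid   20             80
2    S4          2     paid   14             20
5    S4          6  pending    8             60
filter rows where qty > 8:
  store  ship_days status  qty  ship_days_x10
0    S1          8   paid   20             80
2    S4          2   paid   14             20
Hence 100.

100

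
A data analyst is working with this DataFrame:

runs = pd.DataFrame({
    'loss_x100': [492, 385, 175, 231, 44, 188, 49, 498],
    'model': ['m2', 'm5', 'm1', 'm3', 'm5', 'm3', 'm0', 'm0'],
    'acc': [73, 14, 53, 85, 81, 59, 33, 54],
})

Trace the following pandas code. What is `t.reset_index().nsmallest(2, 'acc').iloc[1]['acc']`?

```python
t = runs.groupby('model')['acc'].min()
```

33

group by model, min of acc:
model
m0    33
m1    53
m2    73
m3    59
m5    14
Name: acc, dtype: int64
reset_index():
  model  acc
0    m0   33
1    m1   53
2    m2   73
3    m3   59
4    m5   14
take 2 rows with smallest acc:
  model  acc
4    m5   14
0    m0   33
Taking the value at position 1, column 'acc' gives 33.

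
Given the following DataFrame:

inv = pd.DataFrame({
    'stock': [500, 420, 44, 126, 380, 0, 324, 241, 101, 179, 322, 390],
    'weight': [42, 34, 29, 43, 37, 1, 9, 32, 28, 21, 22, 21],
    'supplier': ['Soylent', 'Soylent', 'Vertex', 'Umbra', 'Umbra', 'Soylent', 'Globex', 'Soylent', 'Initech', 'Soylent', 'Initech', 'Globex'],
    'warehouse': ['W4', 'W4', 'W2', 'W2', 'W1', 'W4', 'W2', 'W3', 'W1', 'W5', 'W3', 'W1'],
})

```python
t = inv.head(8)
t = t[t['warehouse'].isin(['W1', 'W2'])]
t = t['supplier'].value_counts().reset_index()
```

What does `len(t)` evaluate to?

take first 8 rows:
   stock  weight supplier warehouse
0    500      42  Soylent        W4
1    420      34  Soylent        W4
2     44      29   Vertex        W2
3    126      43    Umbra        W2
4    380      37    Umbra        W1
5      0       1  Soylent        W4
6    324       9   Globex        W2
7    241      32  Soylent        W3
filter rows where warehouse in ['W1', 'W2']:
   stock  weight supplier warehouse
2     44      29   Vertex        W2
3    126      43    Umbra        W2
4    380      37    Umbra        W1
6    324       9   Globex        W2
value_counts of supplier:
supplier
Umbra     2
Vertex    1
Globex    1
Name: count, dtype: int64
reset_index():
  supplier  count
0    Umbra      2
1   Vertex      1
2   Globex      1
Hence 3.

3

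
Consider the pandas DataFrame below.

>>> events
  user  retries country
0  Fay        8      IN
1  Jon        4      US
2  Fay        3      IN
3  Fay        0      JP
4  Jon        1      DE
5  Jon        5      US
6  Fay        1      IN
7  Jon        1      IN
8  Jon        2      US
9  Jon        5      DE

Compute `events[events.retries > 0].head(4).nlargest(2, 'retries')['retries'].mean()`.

filter rows where retries > 0:
  user  retries country
0  Fay        8      IN
1  Jon        4      US
2  Fay        3      IN
4  Jon        1      DE
5  Jon        5      US
6  Fay        1      IN
7  Jon        1      IN
8  Jon        2      US
9  Jon        5      DE
take first 4 rows:
  user  retries country
0  Fay        8      IN
1  Jon        4      US
2  Fay        3      IN
4  Jon        1      DE
take 2 rows with largest retries:
  user  retries country
0  Fay        8      IN
1  Jon        4      US
The mean of column 'retries' is 6.0.

6.0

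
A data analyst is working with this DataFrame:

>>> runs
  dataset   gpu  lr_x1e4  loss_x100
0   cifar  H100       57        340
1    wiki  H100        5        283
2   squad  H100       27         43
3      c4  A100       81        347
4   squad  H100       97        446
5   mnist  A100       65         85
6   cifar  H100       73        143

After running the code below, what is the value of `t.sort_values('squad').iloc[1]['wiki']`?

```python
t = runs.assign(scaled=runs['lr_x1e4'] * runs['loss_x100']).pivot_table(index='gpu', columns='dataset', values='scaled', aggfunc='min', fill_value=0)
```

1415

add column scaled = runs['lr_x1e4'] * runs['loss_x100']:
  dataset   gpu  lr_x1e4  loss_x100  scaled
0   cifar  H100       57        340   19380
1    wiki  H100        5        283    1415
2   squad  H100       27         43    1161
3      c4  A100       81        347   28107
4   squad  H100       97        446   43262
5   mnist  A100       65         85    5525
6   cifar  H100       73        143   10439
pivot: rows=gpu, cols=dataset, min(scaled):
dataset     c4  cifar  mnist  squad  wiki
gpu                                      
A100     28107      0   5525      0     0
H100         0  10439      0   1161  1415
sort by squad:
dataset     c4  cifar  mnist  squad  wiki
gpu                                      
A100     28107      0   5525      0     0
H100         0  10439      0   1161  1415
Hence 1415.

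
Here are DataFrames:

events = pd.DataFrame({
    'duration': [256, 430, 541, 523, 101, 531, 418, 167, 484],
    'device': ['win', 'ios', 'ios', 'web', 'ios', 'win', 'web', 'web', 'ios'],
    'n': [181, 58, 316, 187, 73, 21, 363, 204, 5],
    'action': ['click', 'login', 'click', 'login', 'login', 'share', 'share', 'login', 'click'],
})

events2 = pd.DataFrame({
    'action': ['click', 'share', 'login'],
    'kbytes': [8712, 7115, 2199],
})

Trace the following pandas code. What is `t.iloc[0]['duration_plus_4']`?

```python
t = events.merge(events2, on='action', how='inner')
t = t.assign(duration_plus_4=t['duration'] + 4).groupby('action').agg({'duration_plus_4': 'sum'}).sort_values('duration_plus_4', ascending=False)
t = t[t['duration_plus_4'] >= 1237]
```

1293

merge on 'action' (how='inner') → 9 rows:
   duration device    n action  kbytes
0       256    win  181  click    8712
1       430    ios   58  login    2199
2       541    ios  316  click    8712
3       523    web  187  login    2199
4       101    ios   73  login    2199
5       531    win   21  share    7115
6       418    web  363  share    7115
7       167    web  204  login    2199
8       484    ios    5  click    8712
add column duration_plus_4 = t['duration'] + 4:
   duration device    n action  kbytes  duration_plus_4
0       256    win  181  click    8712              260
1       430    ios   58  login    2199              434
2       541    ios  316  click    8712              545
3       523    web  187  login    2199              527
4       101    ios   73  login    2199              105
5       531    win   21  share    7115              535
6       418    web  363  share    7115              422
7       167    web  204  login    2199              171
8       484    ios    5  click    8712              488
group by action, sum of duration_plus_4:
        duration_plus_4
action                 
click              1293
login              1237
share               957
sort by duration_plus_4 descending:
        duration_plus_4
action                 
click              1293
login              1237
share               957
filter rows where duration_plus_4 >= 1237:
        duration_plus_4
action                 
click              1293
login              1237
Finally, value at position 0, column 'duration_plus_4' = 1293.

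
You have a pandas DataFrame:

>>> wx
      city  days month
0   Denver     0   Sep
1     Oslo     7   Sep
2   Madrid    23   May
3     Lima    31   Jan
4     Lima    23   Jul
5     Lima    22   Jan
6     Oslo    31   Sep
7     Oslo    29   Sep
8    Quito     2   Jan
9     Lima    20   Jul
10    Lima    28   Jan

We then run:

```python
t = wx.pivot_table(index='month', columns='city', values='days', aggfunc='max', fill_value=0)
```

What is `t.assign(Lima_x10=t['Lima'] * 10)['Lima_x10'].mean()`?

pivot: rows=month, cols=city, max(days):
city   Denver  Lima  Madrid  Oslo  Quito
month                                   
Jan         0    31       0     0      2
Jul         0    23       0     0      0
May         0     0      23     0      0
Sep         0     0       0    31      0
add column Lima_x10 = t['Lima'] * 10:
city   Denver  Lima  Madrid  Oslo  Quito  Lima_x10
month                                             
Jan         0    31       0     0      2       310
Jul         0    23       0     0      0       230
May         0     0      23     0      0         0
Sep         0     0       0    31      0         0

135.0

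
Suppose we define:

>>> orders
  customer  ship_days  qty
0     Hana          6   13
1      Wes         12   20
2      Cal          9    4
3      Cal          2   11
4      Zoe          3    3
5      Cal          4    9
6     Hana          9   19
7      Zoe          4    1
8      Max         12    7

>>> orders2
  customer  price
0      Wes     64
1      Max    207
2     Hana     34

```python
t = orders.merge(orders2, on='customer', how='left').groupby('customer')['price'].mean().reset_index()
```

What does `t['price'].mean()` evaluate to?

merge on 'customer' (how='left') → 9 rows:
  customer  ship_days  qty  price
0     Hana          6   13   34.0
1      Wes         12   20   64.0
2      Cal          9    4    NaN
3      Cal          2   11    NaN
4      Zoe          3    3    NaN
5      Cal          4    9    NaN
6     Hana          9   19   34.0
7      Zoe          4    1    NaN
8      Max         12    7  207.0
group by customer, mean of price:
customer
Cal       NaN
Hana     34.0
Max     207.0
Wes      64.0
Zoe       NaN
Name: price, dtype: float64
reset_index():
  customer  price
0      Cal    NaN
1     Hana   34.0
2      Max  207.0
3      Wes   64.0
4      Zoe    NaN

101.666666667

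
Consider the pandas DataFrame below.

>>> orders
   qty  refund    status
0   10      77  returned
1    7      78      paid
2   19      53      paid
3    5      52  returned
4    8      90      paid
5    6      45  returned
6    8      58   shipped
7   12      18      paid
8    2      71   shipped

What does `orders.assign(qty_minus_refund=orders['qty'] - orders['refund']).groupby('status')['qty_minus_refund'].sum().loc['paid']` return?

add column qty_minus_refund = orders['qty'] - orders['refund']:
   qty  refund    status  qty_minus_refund
0   10      77  returned               -67
1    7      78      paid               -71
2   19      53      paid               -34
3    5      52  returned               -47
4    8      90      paid               -82
5    6      45  returned               -39
6    8      58   shipped               -50
7   12      18      paid                -6
8    2      71   shipped               -69
group by status, sum of qty_minus_refund:
status
paid       -193
returned   -153
shipped    -119
Name: qty_minus_refund, dtype: int64

-193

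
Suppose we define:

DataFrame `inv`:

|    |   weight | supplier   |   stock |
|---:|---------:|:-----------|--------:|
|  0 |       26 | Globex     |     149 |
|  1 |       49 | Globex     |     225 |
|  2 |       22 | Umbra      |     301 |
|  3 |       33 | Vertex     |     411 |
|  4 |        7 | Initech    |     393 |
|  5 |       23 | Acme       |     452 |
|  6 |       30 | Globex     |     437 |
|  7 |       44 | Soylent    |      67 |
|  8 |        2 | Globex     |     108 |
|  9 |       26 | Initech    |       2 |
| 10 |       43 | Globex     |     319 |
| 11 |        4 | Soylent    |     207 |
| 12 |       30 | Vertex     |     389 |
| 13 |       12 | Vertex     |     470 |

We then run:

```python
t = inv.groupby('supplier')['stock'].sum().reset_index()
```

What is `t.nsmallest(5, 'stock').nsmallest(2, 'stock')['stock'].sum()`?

group by supplier, sum of stock:
supplier
Acme        452
Globex     1238
Initech     395
Soylent     274
Umbra       301
Vertex     1270
Name: stock, dtype: int64
reset_index():
  supplier  stock
0     Acme    452
1   Globex   1238
2  Initech    395
3  Soylent    274
4    Umbra    301
5   Vertex   1270
take 5 rows with smallest stock:
  supplier  stock
3  Soylent    274
4    Umbra    301
2  Initech    395
0     Acme    452
1   Globex   1238
take 2 rows with smallest stock:
  supplier  stock
3  Soylent    274
4    Umbra    301

575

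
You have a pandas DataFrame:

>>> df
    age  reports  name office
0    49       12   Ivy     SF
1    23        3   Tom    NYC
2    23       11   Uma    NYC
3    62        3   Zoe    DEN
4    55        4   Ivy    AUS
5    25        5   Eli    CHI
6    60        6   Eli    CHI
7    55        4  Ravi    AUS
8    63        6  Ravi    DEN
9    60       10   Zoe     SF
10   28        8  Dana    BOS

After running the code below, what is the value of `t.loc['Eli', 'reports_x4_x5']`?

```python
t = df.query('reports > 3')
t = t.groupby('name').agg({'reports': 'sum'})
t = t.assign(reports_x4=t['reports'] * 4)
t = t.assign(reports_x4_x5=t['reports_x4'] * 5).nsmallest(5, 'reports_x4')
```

filter rows where reports > 3:
    age  reports  name office
0    49       12   Ivy     SF
2    23       11   Uma    NYC
4    55        4   Ivy    AUS
5    25        5   Eli    CHI
6    60        6   Eli    CHI
7    55        4  Ravi    AUS
8    63        6  Ravi    DEN
9    60       10   Zoe     SF
10   28        8  Dana    BOS
group by name, sum of reports:
      reports
name         
Dana        8
Eli        11
Ivy        16
Ravi       10
Uma        11
Zoe        10
add column reports_x4 = t['reports'] * 4:
      reports  reports_x4
name                     
Dana        8          32
Eli        11          44
Ivy        16          64
Ravi       10          40
Uma        11          44
Zoe        10          40
add column reports_x4_x5 = t['reports_x4'] * 5:
      reports  reports_x4  reports_x4_x5
name                                    
Dana        8          32            160
Eli        11          44            220
Ivy        16          64            320
Ravi       10          40            200
Uma        11          44            220
Zoe        10          40            200
take 5 rows with smallest reports_x4:
      reports  reports_x4  reports_x4_x5
name                                    
Dana        8          32            160
Ravi       10          40            200
Zoe        10          40            200
Eli        11          44            220
Uma        11          44            220
Then the value at row 'Eli', column 'reports_x4_x5': 220

220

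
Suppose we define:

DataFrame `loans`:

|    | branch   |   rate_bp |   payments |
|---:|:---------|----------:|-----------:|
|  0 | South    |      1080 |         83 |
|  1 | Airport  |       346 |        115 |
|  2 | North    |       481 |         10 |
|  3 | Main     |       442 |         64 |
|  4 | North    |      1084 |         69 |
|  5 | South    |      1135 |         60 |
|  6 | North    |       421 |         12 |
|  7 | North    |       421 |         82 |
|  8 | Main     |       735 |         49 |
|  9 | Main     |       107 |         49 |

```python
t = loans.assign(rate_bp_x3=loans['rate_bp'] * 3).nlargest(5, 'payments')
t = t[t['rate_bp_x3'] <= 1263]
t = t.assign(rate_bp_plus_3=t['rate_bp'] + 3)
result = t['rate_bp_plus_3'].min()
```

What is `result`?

add column rate_bp_x3 = loans['rate_bp'] * 3:
    branch  rate_bp  payments  rate_bp_x3
0    South     1080        83        3240
1  Airport      346       115        1038
2    North      481        10        1443
3     Main      442        64        1326
4    North     1084        69        3252
5    South     1135        60        3405
6    North      421        12        1263
7    North      421        82        1263
8     Main      735        49        2205
9     Main      107        49         321
take 5 rows with largest payments:
    branch  rate_bp  payments  rate_bp_x3
1  Airport      346       115        1038
0    South     1080        83        3240
7    North      421        82        1263
4    North     1084        69        3252
3     Main      442        64        1326
filter rows where rate_bp_x3 <= 1263:
    branch  rate_bp  payments  rate_bp_x3
1  Airport      346       115        1038
7    North      421        82        1263
add column rate_bp_plus_3 = t['rate_bp'] + 3:
    branch  rate_bp  payments  rate_bp_x3  rate_bp_plus_3
1  Airport      346       115        1038             349
7    North      421        82        1263             424
So min() = 349.

349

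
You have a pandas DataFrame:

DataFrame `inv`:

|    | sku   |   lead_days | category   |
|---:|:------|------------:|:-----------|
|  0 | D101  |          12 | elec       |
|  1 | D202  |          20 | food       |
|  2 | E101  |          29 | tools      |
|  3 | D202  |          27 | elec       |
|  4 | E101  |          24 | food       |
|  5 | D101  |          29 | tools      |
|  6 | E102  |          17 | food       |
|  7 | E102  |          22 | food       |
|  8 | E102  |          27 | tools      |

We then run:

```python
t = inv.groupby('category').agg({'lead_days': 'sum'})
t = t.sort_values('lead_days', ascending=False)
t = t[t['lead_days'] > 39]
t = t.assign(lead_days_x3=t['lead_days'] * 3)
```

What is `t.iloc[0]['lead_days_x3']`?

255

group by category, sum of lead_days:
          lead_days
category           
elec             39
food             83
tools            85
sort by lead_days descending:
          lead_days
category           
tools            85
food             83
elec             39
filter rows where lead_days > 39:
          lead_days
category           
tools            85
food             83
add column lead_days_x3 = t['lead_days'] * 3:
          lead_days  lead_days_x3
category                         
tools            85           255
food             83           249
Finally, value at position 0, column 'lead_days_x3' = 255.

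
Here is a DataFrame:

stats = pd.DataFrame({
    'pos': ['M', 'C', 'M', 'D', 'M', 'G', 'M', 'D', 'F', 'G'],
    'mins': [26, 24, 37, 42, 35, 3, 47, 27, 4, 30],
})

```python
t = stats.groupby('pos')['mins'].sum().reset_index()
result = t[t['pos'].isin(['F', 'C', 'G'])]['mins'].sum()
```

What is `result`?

61

group by pos, sum of mins:
pos
C     24
D     69
F      4
G     33
M    145
Name: mins, dtype: int64
reset_index():
  pos  mins
0   C    24
1   D    69
2   F     4
3   G    33
4   M   145
filter rows where pos in ['F', 'C', 'G']:
  pos  mins
0   C    24
2   F     4
3   G    33
Hence 61.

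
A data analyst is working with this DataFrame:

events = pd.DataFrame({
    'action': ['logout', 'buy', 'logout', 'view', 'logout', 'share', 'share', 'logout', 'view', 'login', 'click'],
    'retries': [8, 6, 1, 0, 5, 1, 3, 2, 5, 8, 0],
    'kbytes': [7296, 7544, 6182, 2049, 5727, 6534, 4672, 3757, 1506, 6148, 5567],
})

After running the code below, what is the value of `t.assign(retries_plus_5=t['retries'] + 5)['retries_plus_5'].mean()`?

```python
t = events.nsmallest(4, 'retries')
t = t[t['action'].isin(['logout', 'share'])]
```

take 4 rows with smallest retries:
    action  retries  kbytes
3     view        0    2049
10   click        0    5567
2   logout        1    6182
5    share        1    6534
filter rows where action in ['logout', 'share']:
   action  retries  kbytes
2  logout        1    6182
5   share        1    6534
add column retries_plus_5 = t['retries'] + 5:
   action  retries  kbytes  retries_plus_5
2  logout        1    6182               6
5   share        1    6534               6
The mean of column 'retries_plus_5' is 6.0.

6.0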